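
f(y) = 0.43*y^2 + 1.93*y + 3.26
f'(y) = 0.86*y + 1.93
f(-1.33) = 1.45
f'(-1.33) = 0.79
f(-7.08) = 11.15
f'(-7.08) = -4.16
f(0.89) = 5.32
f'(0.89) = 2.70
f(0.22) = 3.71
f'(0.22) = 2.12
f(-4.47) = 3.22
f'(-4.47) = -1.91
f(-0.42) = 2.53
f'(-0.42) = 1.57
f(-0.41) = 2.54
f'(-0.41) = 1.58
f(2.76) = 11.86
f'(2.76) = 4.30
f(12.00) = 88.34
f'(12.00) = 12.25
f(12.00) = 88.34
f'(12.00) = 12.25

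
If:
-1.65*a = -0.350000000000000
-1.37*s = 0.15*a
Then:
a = 0.21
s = -0.02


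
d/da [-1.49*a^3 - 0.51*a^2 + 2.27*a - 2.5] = -4.47*a^2 - 1.02*a + 2.27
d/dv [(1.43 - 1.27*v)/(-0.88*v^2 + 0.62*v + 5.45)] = (-1.1176*v^2 + 2.5168*v - 7.8081)/(0.7744*v^4 - 1.0912*v^3 - 9.2076*v^2 + 6.758*v + 29.7025)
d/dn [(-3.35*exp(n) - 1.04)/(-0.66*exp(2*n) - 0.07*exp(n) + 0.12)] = (-(1.32*exp(n) + 0.07)*(3.35*exp(n) + 1.04) + 2.211*exp(2*n) + 0.2345*exp(n) - 0.402)*exp(n)/(0.66*exp(2*n) + 0.07*exp(n) - 0.12)^2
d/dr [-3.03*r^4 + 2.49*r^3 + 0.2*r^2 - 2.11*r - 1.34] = -12.12*r^3 + 7.47*r^2 + 0.4*r - 2.11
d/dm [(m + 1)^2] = 2*m + 2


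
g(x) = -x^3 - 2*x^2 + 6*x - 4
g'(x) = -3*x^2 - 4*x + 6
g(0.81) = -0.98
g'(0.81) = 0.79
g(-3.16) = -11.38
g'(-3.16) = -11.32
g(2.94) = -29.06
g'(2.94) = -31.69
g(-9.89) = 708.40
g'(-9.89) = -247.88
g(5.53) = -201.09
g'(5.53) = -107.86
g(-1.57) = -14.48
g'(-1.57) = 4.89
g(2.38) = -14.53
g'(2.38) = -20.51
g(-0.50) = -7.38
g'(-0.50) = 7.25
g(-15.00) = 2831.00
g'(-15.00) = -609.00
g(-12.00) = 1364.00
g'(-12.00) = -378.00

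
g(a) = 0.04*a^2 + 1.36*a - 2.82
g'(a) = 0.08*a + 1.36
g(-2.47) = -5.94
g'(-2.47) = 1.16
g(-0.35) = -3.29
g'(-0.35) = 1.33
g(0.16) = -2.60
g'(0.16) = 1.37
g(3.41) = 2.28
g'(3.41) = 1.63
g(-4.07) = -7.69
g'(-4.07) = 1.03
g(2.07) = 0.17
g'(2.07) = 1.53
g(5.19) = 5.32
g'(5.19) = 1.78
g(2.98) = 1.59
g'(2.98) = 1.60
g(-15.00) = -14.22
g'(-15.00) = 0.16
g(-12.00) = -13.38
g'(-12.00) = 0.40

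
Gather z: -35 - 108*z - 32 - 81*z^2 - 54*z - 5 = -81*z^2 - 162*z - 72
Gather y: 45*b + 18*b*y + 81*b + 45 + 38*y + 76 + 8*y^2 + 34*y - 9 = 126*b + 8*y^2 + y*(18*b + 72) + 112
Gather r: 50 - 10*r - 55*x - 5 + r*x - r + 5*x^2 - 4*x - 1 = r*(x - 11) + 5*x^2 - 59*x + 44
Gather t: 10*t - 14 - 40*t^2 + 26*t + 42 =-40*t^2 + 36*t + 28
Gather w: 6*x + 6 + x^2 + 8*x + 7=x^2 + 14*x + 13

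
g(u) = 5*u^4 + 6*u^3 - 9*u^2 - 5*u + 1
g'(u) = 20*u^3 + 18*u^2 - 18*u - 5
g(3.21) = 621.54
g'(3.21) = 784.22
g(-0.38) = 1.38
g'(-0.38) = 3.34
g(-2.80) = 120.06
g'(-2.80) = -252.52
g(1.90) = 65.32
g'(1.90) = 162.96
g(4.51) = 2414.39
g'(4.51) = 2114.62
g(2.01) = 84.92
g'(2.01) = 193.95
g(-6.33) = 6177.80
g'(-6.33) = -4242.54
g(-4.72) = 1674.81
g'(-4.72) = -1622.11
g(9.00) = 36406.00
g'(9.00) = 15871.00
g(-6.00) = 4891.00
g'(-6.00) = -3569.00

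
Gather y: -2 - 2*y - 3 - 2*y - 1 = -4*y - 6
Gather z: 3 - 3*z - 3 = -3*z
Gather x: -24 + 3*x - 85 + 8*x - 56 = 11*x - 165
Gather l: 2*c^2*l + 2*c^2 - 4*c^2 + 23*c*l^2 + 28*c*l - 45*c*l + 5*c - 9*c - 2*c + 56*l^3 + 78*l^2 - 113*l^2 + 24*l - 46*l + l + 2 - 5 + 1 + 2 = -2*c^2 - 6*c + 56*l^3 + l^2*(23*c - 35) + l*(2*c^2 - 17*c - 21)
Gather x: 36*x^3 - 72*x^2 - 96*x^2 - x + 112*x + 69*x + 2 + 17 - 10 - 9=36*x^3 - 168*x^2 + 180*x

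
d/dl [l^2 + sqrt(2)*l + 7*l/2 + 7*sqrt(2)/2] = 2*l + sqrt(2) + 7/2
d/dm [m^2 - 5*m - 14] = 2*m - 5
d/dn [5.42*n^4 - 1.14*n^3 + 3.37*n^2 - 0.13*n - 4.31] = 21.68*n^3 - 3.42*n^2 + 6.74*n - 0.13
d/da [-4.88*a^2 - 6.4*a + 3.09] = -9.76*a - 6.4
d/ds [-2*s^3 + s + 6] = 1 - 6*s^2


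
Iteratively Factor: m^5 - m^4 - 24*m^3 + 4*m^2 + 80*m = (m + 4)*(m^4 - 5*m^3 - 4*m^2 + 20*m) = (m - 5)*(m + 4)*(m^3 - 4*m) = (m - 5)*(m - 2)*(m + 4)*(m^2 + 2*m) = m*(m - 5)*(m - 2)*(m + 4)*(m + 2)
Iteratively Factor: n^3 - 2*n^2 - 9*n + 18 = (n - 2)*(n^2 - 9) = (n - 2)*(n + 3)*(n - 3)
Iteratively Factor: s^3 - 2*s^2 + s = (s - 1)*(s^2 - s) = s*(s - 1)*(s - 1)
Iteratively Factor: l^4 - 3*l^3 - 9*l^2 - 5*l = (l - 5)*(l^3 + 2*l^2 + l) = (l - 5)*(l + 1)*(l^2 + l) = (l - 5)*(l + 1)^2*(l)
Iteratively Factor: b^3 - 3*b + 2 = (b - 1)*(b^2 + b - 2) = (b - 1)*(b + 2)*(b - 1)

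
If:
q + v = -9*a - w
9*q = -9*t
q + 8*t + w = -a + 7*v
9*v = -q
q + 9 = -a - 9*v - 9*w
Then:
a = 9/71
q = -81/568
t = 81/568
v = 9/568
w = -72/71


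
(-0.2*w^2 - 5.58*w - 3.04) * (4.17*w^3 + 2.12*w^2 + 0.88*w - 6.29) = -0.834*w^5 - 23.6926*w^4 - 24.6824*w^3 - 10.0972*w^2 + 32.423*w + 19.1216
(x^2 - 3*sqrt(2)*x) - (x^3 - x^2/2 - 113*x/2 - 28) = -x^3 + 3*x^2/2 - 3*sqrt(2)*x + 113*x/2 + 28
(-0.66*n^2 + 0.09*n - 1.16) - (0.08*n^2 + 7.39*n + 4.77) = -0.74*n^2 - 7.3*n - 5.93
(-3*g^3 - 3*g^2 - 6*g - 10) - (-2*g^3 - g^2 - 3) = -g^3 - 2*g^2 - 6*g - 7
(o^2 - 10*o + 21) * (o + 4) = o^3 - 6*o^2 - 19*o + 84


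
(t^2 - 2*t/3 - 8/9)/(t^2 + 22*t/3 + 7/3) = (9*t^2 - 6*t - 8)/(3*(3*t^2 + 22*t + 7))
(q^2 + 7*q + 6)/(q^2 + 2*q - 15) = (q^2 + 7*q + 6)/(q^2 + 2*q - 15)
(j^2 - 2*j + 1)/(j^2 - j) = (j - 1)/j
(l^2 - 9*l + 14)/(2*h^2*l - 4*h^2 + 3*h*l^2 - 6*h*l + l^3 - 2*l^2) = (l - 7)/(2*h^2 + 3*h*l + l^2)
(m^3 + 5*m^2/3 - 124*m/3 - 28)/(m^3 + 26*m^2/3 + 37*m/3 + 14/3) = (m - 6)/(m + 1)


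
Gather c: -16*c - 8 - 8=-16*c - 16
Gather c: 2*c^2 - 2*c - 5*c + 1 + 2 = 2*c^2 - 7*c + 3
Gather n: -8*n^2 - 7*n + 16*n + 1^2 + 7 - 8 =-8*n^2 + 9*n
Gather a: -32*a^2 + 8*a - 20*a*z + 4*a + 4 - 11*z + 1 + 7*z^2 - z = -32*a^2 + a*(12 - 20*z) + 7*z^2 - 12*z + 5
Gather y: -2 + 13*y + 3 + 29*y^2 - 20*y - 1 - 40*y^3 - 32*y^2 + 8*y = -40*y^3 - 3*y^2 + y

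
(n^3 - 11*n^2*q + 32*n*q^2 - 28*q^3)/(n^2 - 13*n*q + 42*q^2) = (-n^2 + 4*n*q - 4*q^2)/(-n + 6*q)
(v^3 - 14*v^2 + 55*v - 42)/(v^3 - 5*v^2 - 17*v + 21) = (v - 6)/(v + 3)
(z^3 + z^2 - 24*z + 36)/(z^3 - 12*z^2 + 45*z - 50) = (z^2 + 3*z - 18)/(z^2 - 10*z + 25)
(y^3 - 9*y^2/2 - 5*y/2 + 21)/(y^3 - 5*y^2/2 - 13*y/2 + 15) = (2*y^2 - 3*y - 14)/(2*y^2 + y - 10)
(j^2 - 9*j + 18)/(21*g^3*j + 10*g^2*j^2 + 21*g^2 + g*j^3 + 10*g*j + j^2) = (j^2 - 9*j + 18)/(21*g^3*j + 10*g^2*j^2 + 21*g^2 + g*j^3 + 10*g*j + j^2)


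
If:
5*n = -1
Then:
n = -1/5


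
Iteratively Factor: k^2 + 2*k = (k + 2)*(k)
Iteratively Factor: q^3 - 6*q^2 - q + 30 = (q + 2)*(q^2 - 8*q + 15) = (q - 3)*(q + 2)*(q - 5)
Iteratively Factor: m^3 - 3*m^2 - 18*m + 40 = (m + 4)*(m^2 - 7*m + 10) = (m - 2)*(m + 4)*(m - 5)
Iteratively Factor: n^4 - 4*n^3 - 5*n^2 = (n)*(n^3 - 4*n^2 - 5*n) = n*(n - 5)*(n^2 + n) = n^2*(n - 5)*(n + 1)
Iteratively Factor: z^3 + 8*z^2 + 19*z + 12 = (z + 4)*(z^2 + 4*z + 3) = (z + 3)*(z + 4)*(z + 1)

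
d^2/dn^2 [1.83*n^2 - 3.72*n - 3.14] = 3.66000000000000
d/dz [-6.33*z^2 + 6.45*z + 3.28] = 6.45 - 12.66*z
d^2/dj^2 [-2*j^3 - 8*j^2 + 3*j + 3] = -12*j - 16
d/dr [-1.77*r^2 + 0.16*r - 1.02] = 0.16 - 3.54*r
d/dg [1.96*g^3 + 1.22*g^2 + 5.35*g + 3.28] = 5.88*g^2 + 2.44*g + 5.35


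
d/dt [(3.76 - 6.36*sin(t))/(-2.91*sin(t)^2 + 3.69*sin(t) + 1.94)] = (-18.5076*sin(t)^2 + 21.8832*sin(t) - 26.2128)*cos(t)/(8.4681*sin(t)^4 - 21.4758*sin(t)^3 + 2.3253*sin(t)^2 + 14.3172*sin(t) + 3.7636)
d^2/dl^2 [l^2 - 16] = 2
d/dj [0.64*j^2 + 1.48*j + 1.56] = 1.28*j + 1.48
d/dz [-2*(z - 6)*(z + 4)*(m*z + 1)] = -6*m*z^2 + 8*m*z + 48*m - 4*z + 4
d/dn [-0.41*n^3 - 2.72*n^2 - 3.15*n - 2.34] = -1.23*n^2 - 5.44*n - 3.15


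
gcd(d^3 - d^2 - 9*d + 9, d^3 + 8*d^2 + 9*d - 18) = d^2 + 2*d - 3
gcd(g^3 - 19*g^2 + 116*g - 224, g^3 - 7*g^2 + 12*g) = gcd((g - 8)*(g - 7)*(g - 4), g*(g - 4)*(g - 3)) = g - 4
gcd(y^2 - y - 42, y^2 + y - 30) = y + 6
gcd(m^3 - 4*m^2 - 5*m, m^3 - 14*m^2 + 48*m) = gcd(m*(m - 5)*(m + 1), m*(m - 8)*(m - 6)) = m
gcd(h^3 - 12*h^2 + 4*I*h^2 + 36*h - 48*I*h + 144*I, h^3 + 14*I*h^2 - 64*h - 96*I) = h + 4*I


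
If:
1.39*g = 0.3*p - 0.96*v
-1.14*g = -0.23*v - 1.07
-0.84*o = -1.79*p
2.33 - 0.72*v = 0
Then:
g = 1.59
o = 37.78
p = 17.73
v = 3.24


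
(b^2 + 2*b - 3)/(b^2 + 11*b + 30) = (b^2 + 2*b - 3)/(b^2 + 11*b + 30)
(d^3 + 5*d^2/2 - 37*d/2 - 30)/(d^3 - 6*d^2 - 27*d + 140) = (d + 3/2)/(d - 7)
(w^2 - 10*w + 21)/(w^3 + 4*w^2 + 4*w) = (w^2 - 10*w + 21)/(w*(w^2 + 4*w + 4))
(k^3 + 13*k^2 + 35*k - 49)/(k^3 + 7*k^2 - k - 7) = (k + 7)/(k + 1)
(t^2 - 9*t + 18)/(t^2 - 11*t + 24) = (t - 6)/(t - 8)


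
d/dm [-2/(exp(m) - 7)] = 2*exp(m)/(exp(m) - 7)^2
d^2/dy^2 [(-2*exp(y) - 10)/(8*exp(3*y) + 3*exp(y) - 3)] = 2*(3*((exp(y) + 5)*(24*exp(2*y) + 1) + 2*(8*exp(2*y) + 1)*exp(y))*(8*exp(3*y) + 3*exp(y) - 3) - 18*(exp(y) + 5)*(8*exp(2*y) + 1)^2*exp(y) - (8*exp(3*y) + 3*exp(y) - 3)^2)*exp(y)/(8*exp(3*y) + 3*exp(y) - 3)^3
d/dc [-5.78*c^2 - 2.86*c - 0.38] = -11.56*c - 2.86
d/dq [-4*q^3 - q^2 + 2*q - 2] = -12*q^2 - 2*q + 2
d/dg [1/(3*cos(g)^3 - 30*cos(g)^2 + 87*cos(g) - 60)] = (3*cos(g)^2 - 20*cos(g) + 29)*sin(g)/(3*(cos(g)^3 - 10*cos(g)^2 + 29*cos(g) - 20)^2)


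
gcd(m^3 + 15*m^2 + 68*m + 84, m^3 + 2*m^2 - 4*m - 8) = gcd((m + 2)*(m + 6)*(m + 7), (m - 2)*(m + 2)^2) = m + 2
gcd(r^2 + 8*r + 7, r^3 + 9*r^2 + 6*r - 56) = r + 7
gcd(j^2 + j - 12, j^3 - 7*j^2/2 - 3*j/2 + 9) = j - 3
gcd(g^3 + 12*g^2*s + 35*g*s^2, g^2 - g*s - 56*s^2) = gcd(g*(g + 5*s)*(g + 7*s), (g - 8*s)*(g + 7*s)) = g + 7*s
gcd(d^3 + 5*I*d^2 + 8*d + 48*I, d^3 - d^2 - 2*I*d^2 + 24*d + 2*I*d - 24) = d + 4*I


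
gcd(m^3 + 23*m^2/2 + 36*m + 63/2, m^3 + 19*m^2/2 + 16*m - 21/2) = m^2 + 10*m + 21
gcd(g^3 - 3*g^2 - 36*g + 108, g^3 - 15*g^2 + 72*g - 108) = g^2 - 9*g + 18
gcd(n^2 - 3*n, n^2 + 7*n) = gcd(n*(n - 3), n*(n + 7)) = n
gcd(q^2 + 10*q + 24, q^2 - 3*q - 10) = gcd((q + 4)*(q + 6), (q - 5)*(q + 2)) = 1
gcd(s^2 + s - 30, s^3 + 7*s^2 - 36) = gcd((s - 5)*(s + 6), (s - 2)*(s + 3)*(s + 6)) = s + 6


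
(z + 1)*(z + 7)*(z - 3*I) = z^3 + 8*z^2 - 3*I*z^2 + 7*z - 24*I*z - 21*I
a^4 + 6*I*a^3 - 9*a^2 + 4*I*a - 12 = (a - I)*(a + 2*I)^2*(a + 3*I)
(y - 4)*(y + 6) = y^2 + 2*y - 24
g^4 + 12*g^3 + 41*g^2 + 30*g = g*(g + 1)*(g + 5)*(g + 6)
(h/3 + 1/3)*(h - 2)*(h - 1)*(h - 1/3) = h^4/3 - 7*h^3/9 - h^2/9 + 7*h/9 - 2/9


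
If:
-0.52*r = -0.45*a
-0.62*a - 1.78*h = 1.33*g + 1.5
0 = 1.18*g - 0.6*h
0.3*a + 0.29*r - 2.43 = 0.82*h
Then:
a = 2.55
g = -0.64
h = -1.25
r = 2.20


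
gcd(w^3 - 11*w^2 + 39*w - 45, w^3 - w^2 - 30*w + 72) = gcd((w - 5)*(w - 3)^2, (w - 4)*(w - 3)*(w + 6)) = w - 3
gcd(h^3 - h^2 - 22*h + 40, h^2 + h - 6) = h - 2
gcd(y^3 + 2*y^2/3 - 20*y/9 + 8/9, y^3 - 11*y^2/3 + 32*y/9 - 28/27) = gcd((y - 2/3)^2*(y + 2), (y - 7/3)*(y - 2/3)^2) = y^2 - 4*y/3 + 4/9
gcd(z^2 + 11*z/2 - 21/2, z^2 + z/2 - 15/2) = 1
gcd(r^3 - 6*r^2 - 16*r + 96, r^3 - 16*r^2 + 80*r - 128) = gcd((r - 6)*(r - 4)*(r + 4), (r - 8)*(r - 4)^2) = r - 4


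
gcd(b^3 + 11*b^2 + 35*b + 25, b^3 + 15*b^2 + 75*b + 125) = b^2 + 10*b + 25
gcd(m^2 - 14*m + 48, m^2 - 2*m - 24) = m - 6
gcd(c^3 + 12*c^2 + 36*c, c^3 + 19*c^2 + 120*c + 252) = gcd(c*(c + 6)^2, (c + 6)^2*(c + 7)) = c^2 + 12*c + 36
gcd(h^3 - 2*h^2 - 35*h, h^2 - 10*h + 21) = h - 7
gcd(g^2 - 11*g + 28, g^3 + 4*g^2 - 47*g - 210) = g - 7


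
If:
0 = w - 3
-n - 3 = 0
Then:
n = -3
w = 3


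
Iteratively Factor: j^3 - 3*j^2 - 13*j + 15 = (j + 3)*(j^2 - 6*j + 5) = (j - 5)*(j + 3)*(j - 1)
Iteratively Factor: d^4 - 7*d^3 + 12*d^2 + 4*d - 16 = (d - 2)*(d^3 - 5*d^2 + 2*d + 8) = (d - 2)^2*(d^2 - 3*d - 4) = (d - 2)^2*(d + 1)*(d - 4)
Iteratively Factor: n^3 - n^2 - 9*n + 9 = (n - 3)*(n^2 + 2*n - 3) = (n - 3)*(n + 3)*(n - 1)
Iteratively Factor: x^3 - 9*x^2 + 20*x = (x)*(x^2 - 9*x + 20) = x*(x - 4)*(x - 5)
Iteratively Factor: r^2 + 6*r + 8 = (r + 2)*(r + 4)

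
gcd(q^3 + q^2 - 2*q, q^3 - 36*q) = q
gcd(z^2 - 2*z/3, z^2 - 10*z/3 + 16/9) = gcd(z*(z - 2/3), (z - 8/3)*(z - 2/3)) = z - 2/3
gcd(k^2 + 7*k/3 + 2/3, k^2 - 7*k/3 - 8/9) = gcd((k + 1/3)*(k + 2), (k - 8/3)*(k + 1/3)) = k + 1/3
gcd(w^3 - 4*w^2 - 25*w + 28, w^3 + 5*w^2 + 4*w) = w + 4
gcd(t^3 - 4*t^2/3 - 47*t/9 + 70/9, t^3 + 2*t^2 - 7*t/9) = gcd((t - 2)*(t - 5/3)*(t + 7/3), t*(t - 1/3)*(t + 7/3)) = t + 7/3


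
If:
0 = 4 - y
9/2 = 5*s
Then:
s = 9/10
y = 4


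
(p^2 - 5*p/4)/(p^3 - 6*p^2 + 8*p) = (p - 5/4)/(p^2 - 6*p + 8)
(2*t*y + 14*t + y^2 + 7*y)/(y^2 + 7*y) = (2*t + y)/y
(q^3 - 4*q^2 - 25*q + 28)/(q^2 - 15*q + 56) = (q^2 + 3*q - 4)/(q - 8)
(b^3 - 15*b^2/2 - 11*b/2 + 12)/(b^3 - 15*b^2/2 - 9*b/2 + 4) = (2*b^2 + b - 3)/(2*b^2 + b - 1)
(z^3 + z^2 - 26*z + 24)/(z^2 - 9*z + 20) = (z^2 + 5*z - 6)/(z - 5)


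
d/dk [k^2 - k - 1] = 2*k - 1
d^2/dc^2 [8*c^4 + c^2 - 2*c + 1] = 96*c^2 + 2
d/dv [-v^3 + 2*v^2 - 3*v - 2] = -3*v^2 + 4*v - 3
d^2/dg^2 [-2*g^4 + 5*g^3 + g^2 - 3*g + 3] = -24*g^2 + 30*g + 2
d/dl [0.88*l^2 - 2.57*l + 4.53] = 1.76*l - 2.57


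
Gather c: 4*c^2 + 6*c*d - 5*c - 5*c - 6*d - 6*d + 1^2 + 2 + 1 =4*c^2 + c*(6*d - 10) - 12*d + 4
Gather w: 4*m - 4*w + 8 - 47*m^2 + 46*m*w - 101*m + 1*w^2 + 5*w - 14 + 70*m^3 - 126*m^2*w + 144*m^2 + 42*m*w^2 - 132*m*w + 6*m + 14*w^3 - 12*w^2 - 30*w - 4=70*m^3 + 97*m^2 - 91*m + 14*w^3 + w^2*(42*m - 11) + w*(-126*m^2 - 86*m - 29) - 10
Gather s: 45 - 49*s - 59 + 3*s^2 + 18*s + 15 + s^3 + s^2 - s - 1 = s^3 + 4*s^2 - 32*s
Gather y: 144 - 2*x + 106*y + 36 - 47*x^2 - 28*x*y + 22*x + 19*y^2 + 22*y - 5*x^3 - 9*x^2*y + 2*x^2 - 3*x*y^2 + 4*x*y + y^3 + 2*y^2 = -5*x^3 - 45*x^2 + 20*x + y^3 + y^2*(21 - 3*x) + y*(-9*x^2 - 24*x + 128) + 180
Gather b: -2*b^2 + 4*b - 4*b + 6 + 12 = 18 - 2*b^2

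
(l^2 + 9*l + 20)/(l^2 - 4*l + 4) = (l^2 + 9*l + 20)/(l^2 - 4*l + 4)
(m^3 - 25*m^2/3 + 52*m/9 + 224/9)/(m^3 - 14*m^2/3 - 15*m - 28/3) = (m - 8/3)/(m + 1)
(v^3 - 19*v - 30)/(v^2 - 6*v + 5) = (v^2 + 5*v + 6)/(v - 1)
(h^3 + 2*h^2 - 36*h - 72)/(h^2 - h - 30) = (h^2 + 8*h + 12)/(h + 5)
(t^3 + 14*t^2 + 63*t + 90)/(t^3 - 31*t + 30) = (t^2 + 8*t + 15)/(t^2 - 6*t + 5)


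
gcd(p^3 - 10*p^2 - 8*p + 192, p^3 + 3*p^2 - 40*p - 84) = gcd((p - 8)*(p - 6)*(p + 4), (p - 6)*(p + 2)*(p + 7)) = p - 6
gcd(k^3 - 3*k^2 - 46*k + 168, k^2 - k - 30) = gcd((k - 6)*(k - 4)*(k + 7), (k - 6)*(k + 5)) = k - 6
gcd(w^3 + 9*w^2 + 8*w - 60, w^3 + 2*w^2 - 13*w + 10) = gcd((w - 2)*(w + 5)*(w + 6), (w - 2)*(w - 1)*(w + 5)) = w^2 + 3*w - 10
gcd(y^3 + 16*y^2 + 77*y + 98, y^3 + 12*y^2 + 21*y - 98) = y^2 + 14*y + 49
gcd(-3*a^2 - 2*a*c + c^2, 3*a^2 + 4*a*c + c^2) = a + c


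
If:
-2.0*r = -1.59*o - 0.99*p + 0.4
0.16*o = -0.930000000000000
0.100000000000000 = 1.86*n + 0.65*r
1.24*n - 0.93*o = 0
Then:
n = -4.36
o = -5.81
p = 35.25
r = 12.63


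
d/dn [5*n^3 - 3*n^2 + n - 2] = 15*n^2 - 6*n + 1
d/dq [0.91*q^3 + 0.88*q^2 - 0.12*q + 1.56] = 2.73*q^2 + 1.76*q - 0.12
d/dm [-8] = 0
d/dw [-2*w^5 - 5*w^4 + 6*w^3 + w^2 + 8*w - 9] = -10*w^4 - 20*w^3 + 18*w^2 + 2*w + 8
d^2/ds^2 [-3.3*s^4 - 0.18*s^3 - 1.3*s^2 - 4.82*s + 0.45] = -39.6*s^2 - 1.08*s - 2.6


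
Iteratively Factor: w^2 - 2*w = (w - 2)*(w)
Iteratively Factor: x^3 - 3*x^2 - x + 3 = (x - 1)*(x^2 - 2*x - 3) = (x - 1)*(x + 1)*(x - 3)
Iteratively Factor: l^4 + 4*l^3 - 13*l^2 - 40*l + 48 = (l + 4)*(l^3 - 13*l + 12) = (l - 1)*(l + 4)*(l^2 + l - 12) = (l - 1)*(l + 4)^2*(l - 3)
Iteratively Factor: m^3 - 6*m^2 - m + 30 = (m - 3)*(m^2 - 3*m - 10) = (m - 3)*(m + 2)*(m - 5)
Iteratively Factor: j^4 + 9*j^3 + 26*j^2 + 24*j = (j + 2)*(j^3 + 7*j^2 + 12*j) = (j + 2)*(j + 4)*(j^2 + 3*j) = (j + 2)*(j + 3)*(j + 4)*(j)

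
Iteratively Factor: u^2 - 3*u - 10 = (u - 5)*(u + 2)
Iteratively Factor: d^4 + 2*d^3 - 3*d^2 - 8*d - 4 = (d - 2)*(d^3 + 4*d^2 + 5*d + 2) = (d - 2)*(d + 2)*(d^2 + 2*d + 1) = (d - 2)*(d + 1)*(d + 2)*(d + 1)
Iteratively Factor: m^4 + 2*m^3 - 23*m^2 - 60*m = (m)*(m^3 + 2*m^2 - 23*m - 60) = m*(m + 3)*(m^2 - m - 20) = m*(m - 5)*(m + 3)*(m + 4)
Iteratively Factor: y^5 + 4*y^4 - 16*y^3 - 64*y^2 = (y - 4)*(y^4 + 8*y^3 + 16*y^2) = (y - 4)*(y + 4)*(y^3 + 4*y^2) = y*(y - 4)*(y + 4)*(y^2 + 4*y) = y^2*(y - 4)*(y + 4)*(y + 4)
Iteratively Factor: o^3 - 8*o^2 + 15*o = (o - 5)*(o^2 - 3*o) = (o - 5)*(o - 3)*(o)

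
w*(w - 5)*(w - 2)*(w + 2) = w^4 - 5*w^3 - 4*w^2 + 20*w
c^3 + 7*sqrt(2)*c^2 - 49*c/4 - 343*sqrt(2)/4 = (c - 7/2)*(c + 7/2)*(c + 7*sqrt(2))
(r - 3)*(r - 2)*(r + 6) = r^3 + r^2 - 24*r + 36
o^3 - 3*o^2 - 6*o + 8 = (o - 4)*(o - 1)*(o + 2)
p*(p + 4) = p^2 + 4*p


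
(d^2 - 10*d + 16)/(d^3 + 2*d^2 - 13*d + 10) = (d - 8)/(d^2 + 4*d - 5)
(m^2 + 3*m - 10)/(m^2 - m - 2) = (m + 5)/(m + 1)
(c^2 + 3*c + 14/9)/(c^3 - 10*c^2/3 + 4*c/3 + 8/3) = (c + 7/3)/(c^2 - 4*c + 4)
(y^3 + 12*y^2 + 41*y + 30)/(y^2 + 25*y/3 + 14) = 3*(y^2 + 6*y + 5)/(3*y + 7)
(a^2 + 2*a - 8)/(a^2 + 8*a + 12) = (a^2 + 2*a - 8)/(a^2 + 8*a + 12)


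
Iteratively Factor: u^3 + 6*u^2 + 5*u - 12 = (u - 1)*(u^2 + 7*u + 12) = (u - 1)*(u + 4)*(u + 3)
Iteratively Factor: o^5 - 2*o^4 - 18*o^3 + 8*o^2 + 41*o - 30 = (o + 3)*(o^4 - 5*o^3 - 3*o^2 + 17*o - 10) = (o - 1)*(o + 3)*(o^3 - 4*o^2 - 7*o + 10) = (o - 1)*(o + 2)*(o + 3)*(o^2 - 6*o + 5) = (o - 5)*(o - 1)*(o + 2)*(o + 3)*(o - 1)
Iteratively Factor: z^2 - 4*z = (z - 4)*(z)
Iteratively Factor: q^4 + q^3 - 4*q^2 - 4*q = (q + 1)*(q^3 - 4*q) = (q + 1)*(q + 2)*(q^2 - 2*q) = q*(q + 1)*(q + 2)*(q - 2)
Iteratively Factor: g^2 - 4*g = (g - 4)*(g)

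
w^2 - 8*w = w*(w - 8)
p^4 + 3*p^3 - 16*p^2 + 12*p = p*(p - 2)*(p - 1)*(p + 6)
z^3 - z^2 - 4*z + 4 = (z - 2)*(z - 1)*(z + 2)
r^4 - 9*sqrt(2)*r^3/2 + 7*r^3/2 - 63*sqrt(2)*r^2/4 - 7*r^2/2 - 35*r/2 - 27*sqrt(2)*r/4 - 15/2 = (r + 1/2)*(r + 3)*(r - 5*sqrt(2))*(r + sqrt(2)/2)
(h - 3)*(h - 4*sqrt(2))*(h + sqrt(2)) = h^3 - 3*sqrt(2)*h^2 - 3*h^2 - 8*h + 9*sqrt(2)*h + 24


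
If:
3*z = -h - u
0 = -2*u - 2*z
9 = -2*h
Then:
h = -9/2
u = -9/4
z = 9/4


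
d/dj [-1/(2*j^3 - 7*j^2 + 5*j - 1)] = (6*j^2 - 14*j + 5)/(2*j^3 - 7*j^2 + 5*j - 1)^2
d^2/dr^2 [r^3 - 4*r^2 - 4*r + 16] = 6*r - 8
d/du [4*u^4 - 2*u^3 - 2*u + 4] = 16*u^3 - 6*u^2 - 2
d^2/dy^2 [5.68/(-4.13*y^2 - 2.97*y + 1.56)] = (193.766384*y^2 + 139.342896*y - 5.68*(8.26*y + 2.97)*(16.52*y + 5.94) - 73.190208)/(4.13*y^2 + 2.97*y - 1.56)^3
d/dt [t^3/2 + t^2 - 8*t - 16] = 3*t^2/2 + 2*t - 8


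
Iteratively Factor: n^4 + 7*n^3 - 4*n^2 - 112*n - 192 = (n + 4)*(n^3 + 3*n^2 - 16*n - 48) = (n + 4)^2*(n^2 - n - 12) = (n + 3)*(n + 4)^2*(n - 4)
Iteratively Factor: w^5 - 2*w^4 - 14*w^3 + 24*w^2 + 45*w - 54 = (w - 3)*(w^4 + w^3 - 11*w^2 - 9*w + 18) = (w - 3)^2*(w^3 + 4*w^2 + w - 6) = (w - 3)^2*(w - 1)*(w^2 + 5*w + 6) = (w - 3)^2*(w - 1)*(w + 2)*(w + 3)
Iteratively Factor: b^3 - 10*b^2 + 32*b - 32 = (b - 2)*(b^2 - 8*b + 16) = (b - 4)*(b - 2)*(b - 4)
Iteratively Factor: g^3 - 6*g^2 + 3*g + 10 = (g + 1)*(g^2 - 7*g + 10) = (g - 5)*(g + 1)*(g - 2)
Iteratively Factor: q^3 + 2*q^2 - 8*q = (q + 4)*(q^2 - 2*q) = (q - 2)*(q + 4)*(q)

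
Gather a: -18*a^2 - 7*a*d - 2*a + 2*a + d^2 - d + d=-18*a^2 - 7*a*d + d^2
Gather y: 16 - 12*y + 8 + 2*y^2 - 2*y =2*y^2 - 14*y + 24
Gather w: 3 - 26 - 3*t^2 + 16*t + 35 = -3*t^2 + 16*t + 12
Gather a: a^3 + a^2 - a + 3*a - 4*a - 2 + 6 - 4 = a^3 + a^2 - 2*a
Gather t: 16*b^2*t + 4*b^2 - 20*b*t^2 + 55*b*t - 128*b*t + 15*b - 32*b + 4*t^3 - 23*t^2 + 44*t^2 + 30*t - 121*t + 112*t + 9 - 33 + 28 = 4*b^2 - 17*b + 4*t^3 + t^2*(21 - 20*b) + t*(16*b^2 - 73*b + 21) + 4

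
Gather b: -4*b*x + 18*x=-4*b*x + 18*x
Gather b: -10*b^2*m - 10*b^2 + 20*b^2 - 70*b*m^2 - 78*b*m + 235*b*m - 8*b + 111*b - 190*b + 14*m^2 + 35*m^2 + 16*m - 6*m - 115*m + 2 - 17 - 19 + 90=b^2*(10 - 10*m) + b*(-70*m^2 + 157*m - 87) + 49*m^2 - 105*m + 56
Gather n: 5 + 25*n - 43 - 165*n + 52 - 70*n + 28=42 - 210*n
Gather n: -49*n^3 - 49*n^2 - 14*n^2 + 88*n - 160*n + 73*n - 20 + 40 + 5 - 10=-49*n^3 - 63*n^2 + n + 15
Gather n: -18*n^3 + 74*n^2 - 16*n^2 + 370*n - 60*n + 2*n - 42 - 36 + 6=-18*n^3 + 58*n^2 + 312*n - 72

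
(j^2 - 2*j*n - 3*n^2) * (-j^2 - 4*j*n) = -j^4 - 2*j^3*n + 11*j^2*n^2 + 12*j*n^3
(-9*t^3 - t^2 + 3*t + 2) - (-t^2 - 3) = -9*t^3 + 3*t + 5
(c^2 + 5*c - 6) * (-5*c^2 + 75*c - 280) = -5*c^4 + 50*c^3 + 125*c^2 - 1850*c + 1680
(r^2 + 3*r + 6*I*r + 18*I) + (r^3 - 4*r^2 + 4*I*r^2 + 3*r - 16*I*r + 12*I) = r^3 - 3*r^2 + 4*I*r^2 + 6*r - 10*I*r + 30*I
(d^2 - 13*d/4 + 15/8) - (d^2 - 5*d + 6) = 7*d/4 - 33/8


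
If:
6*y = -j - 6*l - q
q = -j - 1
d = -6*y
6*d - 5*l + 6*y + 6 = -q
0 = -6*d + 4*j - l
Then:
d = -11/7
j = -50/21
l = -2/21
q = 29/21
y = 11/42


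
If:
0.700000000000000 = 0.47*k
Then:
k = 1.49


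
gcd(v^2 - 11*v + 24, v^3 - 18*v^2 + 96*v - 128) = v - 8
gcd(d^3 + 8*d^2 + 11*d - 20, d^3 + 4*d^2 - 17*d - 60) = d + 5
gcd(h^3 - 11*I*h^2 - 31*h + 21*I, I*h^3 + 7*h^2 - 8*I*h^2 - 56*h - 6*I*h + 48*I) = h - I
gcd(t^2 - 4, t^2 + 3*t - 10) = t - 2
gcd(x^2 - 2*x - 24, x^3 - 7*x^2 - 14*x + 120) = x^2 - 2*x - 24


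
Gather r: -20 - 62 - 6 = -88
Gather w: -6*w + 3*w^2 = 3*w^2 - 6*w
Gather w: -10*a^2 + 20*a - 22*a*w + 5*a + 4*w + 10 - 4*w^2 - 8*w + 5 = -10*a^2 + 25*a - 4*w^2 + w*(-22*a - 4) + 15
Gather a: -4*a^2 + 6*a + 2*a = -4*a^2 + 8*a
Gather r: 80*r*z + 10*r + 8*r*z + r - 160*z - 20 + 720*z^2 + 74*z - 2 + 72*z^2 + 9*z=r*(88*z + 11) + 792*z^2 - 77*z - 22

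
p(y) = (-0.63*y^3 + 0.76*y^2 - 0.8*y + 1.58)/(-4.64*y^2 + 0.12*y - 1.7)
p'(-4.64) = 0.13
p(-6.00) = -1.00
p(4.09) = 0.41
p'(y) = (9.28*y - 0.12)*(-0.63*y^3 + 0.76*y^2 - 0.8*y + 1.58)/(-4.64*y^2 + 0.12*y - 1.7)^2 + (-1.89*y^2 + 1.52*y - 0.8)/(-4.64*y^2 + 0.12*y - 1.7) = (2.9232*y^4 - 0.1512*y^3 - 0.407799999999999*y^2 + 12.0784*y + 1.1704)/(21.5296*y^4 - 1.1136*y^3 + 15.7904*y^2 - 0.408*y + 2.89)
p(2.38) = 0.16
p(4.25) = 0.43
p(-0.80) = -0.64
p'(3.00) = 0.14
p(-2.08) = -0.55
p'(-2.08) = 0.06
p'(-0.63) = -0.47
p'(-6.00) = 0.13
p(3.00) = 0.25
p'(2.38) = 0.16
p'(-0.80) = -0.33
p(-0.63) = -0.70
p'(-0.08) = 0.07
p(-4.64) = -0.83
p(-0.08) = -0.95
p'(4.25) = 0.14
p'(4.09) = 0.14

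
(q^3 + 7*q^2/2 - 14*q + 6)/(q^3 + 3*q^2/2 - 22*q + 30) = (2*q - 1)/(2*q - 5)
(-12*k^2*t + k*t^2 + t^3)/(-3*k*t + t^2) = 4*k + t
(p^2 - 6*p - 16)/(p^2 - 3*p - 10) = (p - 8)/(p - 5)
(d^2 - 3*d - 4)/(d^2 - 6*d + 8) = (d + 1)/(d - 2)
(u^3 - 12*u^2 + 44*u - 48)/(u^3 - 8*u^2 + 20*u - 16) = (u - 6)/(u - 2)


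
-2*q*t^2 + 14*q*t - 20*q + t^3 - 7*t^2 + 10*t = (-2*q + t)*(t - 5)*(t - 2)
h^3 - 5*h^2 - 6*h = h*(h - 6)*(h + 1)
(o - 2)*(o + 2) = o^2 - 4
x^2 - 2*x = x*(x - 2)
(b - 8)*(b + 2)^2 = b^3 - 4*b^2 - 28*b - 32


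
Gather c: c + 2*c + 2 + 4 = 3*c + 6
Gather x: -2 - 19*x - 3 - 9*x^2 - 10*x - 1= -9*x^2 - 29*x - 6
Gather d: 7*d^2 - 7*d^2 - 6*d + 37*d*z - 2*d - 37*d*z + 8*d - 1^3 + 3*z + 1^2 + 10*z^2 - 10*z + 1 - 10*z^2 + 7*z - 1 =0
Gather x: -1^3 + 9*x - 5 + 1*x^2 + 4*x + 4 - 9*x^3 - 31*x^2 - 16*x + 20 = -9*x^3 - 30*x^2 - 3*x + 18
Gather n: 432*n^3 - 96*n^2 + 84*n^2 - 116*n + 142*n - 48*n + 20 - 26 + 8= 432*n^3 - 12*n^2 - 22*n + 2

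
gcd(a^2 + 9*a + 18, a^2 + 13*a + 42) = a + 6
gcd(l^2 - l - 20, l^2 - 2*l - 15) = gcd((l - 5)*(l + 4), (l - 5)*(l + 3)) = l - 5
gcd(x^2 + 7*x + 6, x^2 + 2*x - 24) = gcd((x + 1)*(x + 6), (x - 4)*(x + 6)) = x + 6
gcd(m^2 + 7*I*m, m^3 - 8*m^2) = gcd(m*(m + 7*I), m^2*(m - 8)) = m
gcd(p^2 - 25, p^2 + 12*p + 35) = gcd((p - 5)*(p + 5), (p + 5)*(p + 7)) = p + 5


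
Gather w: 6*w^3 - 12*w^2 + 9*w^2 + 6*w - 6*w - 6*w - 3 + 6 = 6*w^3 - 3*w^2 - 6*w + 3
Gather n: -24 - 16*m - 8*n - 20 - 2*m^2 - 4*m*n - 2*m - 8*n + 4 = -2*m^2 - 18*m + n*(-4*m - 16) - 40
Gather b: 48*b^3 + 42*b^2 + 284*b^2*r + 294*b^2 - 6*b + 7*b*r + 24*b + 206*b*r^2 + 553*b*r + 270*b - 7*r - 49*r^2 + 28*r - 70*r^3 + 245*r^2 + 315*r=48*b^3 + b^2*(284*r + 336) + b*(206*r^2 + 560*r + 288) - 70*r^3 + 196*r^2 + 336*r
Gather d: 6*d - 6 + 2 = 6*d - 4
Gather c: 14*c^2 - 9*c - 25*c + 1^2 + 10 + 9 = 14*c^2 - 34*c + 20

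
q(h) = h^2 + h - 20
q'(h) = 2*h + 1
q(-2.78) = -15.05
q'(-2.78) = -4.56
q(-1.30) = -19.61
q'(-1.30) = -1.60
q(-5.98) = 9.78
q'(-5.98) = -10.96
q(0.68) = -18.86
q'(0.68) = 2.36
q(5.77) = 19.06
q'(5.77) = 12.54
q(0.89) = -18.32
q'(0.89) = 2.78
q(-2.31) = -16.97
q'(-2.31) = -3.62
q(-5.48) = 4.55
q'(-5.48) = -9.96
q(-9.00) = 52.00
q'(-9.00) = -17.00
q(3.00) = -8.00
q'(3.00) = 7.00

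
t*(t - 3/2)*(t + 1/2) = t^3 - t^2 - 3*t/4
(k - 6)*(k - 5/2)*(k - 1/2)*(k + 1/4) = k^4 - 35*k^3/4 + 17*k^2 - 43*k/16 - 15/8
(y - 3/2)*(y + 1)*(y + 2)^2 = y^4 + 7*y^3/2 + y^2/2 - 8*y - 6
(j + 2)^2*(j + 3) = j^3 + 7*j^2 + 16*j + 12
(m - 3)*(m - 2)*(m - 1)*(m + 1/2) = m^4 - 11*m^3/2 + 8*m^2 - m/2 - 3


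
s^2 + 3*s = s*(s + 3)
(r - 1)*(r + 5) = r^2 + 4*r - 5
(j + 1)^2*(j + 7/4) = j^3 + 15*j^2/4 + 9*j/2 + 7/4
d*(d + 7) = d^2 + 7*d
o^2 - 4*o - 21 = (o - 7)*(o + 3)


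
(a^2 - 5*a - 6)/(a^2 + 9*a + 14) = (a^2 - 5*a - 6)/(a^2 + 9*a + 14)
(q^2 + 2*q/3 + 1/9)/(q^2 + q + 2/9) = (3*q + 1)/(3*q + 2)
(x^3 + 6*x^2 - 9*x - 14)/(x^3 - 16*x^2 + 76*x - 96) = (x^2 + 8*x + 7)/(x^2 - 14*x + 48)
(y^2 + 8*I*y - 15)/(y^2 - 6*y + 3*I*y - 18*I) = (y + 5*I)/(y - 6)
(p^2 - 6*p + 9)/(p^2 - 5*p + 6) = (p - 3)/(p - 2)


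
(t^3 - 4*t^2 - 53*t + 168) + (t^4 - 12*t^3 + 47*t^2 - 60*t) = t^4 - 11*t^3 + 43*t^2 - 113*t + 168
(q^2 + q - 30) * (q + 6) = q^3 + 7*q^2 - 24*q - 180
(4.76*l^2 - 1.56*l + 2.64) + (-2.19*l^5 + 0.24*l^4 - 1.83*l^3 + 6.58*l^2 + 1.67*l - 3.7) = -2.19*l^5 + 0.24*l^4 - 1.83*l^3 + 11.34*l^2 + 0.11*l - 1.06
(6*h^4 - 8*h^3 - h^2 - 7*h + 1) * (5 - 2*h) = -12*h^5 + 46*h^4 - 38*h^3 + 9*h^2 - 37*h + 5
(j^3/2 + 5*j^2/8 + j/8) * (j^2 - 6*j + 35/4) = j^5/2 - 19*j^4/8 + 3*j^3/4 + 151*j^2/32 + 35*j/32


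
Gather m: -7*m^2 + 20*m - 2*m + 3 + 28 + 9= -7*m^2 + 18*m + 40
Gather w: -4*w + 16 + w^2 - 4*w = w^2 - 8*w + 16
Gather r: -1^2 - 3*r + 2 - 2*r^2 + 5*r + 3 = -2*r^2 + 2*r + 4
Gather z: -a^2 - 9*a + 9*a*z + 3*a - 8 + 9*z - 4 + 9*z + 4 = -a^2 - 6*a + z*(9*a + 18) - 8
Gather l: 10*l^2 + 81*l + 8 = 10*l^2 + 81*l + 8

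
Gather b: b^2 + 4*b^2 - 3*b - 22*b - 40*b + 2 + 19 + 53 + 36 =5*b^2 - 65*b + 110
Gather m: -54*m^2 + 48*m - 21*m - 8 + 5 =-54*m^2 + 27*m - 3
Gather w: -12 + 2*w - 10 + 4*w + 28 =6*w + 6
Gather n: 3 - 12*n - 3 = -12*n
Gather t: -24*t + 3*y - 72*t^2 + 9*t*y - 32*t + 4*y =-72*t^2 + t*(9*y - 56) + 7*y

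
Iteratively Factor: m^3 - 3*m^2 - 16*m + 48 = (m - 3)*(m^2 - 16) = (m - 4)*(m - 3)*(m + 4)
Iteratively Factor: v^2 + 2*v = (v)*(v + 2)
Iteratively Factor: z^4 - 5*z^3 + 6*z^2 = (z)*(z^3 - 5*z^2 + 6*z) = z*(z - 3)*(z^2 - 2*z) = z*(z - 3)*(z - 2)*(z)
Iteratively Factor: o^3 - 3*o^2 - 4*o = (o + 1)*(o^2 - 4*o) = o*(o + 1)*(o - 4)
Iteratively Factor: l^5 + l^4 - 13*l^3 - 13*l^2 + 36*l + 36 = (l - 2)*(l^4 + 3*l^3 - 7*l^2 - 27*l - 18) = (l - 2)*(l + 1)*(l^3 + 2*l^2 - 9*l - 18) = (l - 3)*(l - 2)*(l + 1)*(l^2 + 5*l + 6) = (l - 3)*(l - 2)*(l + 1)*(l + 2)*(l + 3)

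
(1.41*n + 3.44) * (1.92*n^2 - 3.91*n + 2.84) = 2.7072*n^3 + 1.0917*n^2 - 9.446*n + 9.7696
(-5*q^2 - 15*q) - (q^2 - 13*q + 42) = -6*q^2 - 2*q - 42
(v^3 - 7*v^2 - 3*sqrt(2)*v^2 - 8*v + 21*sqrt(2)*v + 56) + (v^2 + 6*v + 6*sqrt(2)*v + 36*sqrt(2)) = v^3 - 6*v^2 - 3*sqrt(2)*v^2 - 2*v + 27*sqrt(2)*v + 36*sqrt(2) + 56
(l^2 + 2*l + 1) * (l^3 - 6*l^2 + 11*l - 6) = l^5 - 4*l^4 + 10*l^2 - l - 6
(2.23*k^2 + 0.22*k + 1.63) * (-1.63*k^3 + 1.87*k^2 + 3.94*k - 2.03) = -3.6349*k^5 + 3.8115*k^4 + 6.5407*k^3 - 0.612*k^2 + 5.9756*k - 3.3089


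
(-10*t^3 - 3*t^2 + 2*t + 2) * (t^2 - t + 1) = -10*t^5 + 7*t^4 - 5*t^3 - 3*t^2 + 2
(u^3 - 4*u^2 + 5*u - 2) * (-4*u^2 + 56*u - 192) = -4*u^5 + 72*u^4 - 436*u^3 + 1056*u^2 - 1072*u + 384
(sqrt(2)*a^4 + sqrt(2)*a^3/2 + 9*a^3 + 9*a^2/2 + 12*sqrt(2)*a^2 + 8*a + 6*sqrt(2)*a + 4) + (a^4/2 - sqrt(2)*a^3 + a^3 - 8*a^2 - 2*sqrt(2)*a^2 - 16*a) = a^4/2 + sqrt(2)*a^4 - sqrt(2)*a^3/2 + 10*a^3 - 7*a^2/2 + 10*sqrt(2)*a^2 - 8*a + 6*sqrt(2)*a + 4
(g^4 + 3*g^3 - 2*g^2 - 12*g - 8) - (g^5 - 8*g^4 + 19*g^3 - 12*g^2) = -g^5 + 9*g^4 - 16*g^3 + 10*g^2 - 12*g - 8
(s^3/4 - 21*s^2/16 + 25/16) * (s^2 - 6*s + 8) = s^5/4 - 45*s^4/16 + 79*s^3/8 - 143*s^2/16 - 75*s/8 + 25/2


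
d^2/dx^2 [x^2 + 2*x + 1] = 2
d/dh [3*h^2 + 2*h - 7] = 6*h + 2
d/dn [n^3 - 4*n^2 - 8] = n*(3*n - 8)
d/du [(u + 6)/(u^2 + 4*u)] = (u*(u + 4) - 2*(u + 2)*(u + 6))/(u^2*(u + 4)^2)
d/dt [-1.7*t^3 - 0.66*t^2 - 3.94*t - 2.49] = -5.1*t^2 - 1.32*t - 3.94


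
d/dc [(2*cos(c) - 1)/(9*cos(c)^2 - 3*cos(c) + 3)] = (6*cos(c)^2 - 6*cos(c) - 1)*sin(c)/(3*(3*sin(c)^2 + cos(c) - 4)^2)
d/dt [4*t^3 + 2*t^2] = 4*t*(3*t + 1)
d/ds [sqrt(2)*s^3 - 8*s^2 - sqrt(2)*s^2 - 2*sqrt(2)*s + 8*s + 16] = 3*sqrt(2)*s^2 - 16*s - 2*sqrt(2)*s - 2*sqrt(2) + 8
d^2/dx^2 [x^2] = 2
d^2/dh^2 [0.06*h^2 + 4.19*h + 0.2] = 0.120000000000000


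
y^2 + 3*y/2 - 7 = (y - 2)*(y + 7/2)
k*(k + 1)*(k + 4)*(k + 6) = k^4 + 11*k^3 + 34*k^2 + 24*k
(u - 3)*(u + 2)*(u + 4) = u^3 + 3*u^2 - 10*u - 24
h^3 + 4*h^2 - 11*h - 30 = (h - 3)*(h + 2)*(h + 5)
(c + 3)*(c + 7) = c^2 + 10*c + 21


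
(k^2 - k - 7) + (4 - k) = k^2 - 2*k - 3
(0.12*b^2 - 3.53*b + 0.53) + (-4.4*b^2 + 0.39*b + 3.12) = -4.28*b^2 - 3.14*b + 3.65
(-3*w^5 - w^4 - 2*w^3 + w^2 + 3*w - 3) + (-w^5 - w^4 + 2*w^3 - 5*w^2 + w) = -4*w^5 - 2*w^4 - 4*w^2 + 4*w - 3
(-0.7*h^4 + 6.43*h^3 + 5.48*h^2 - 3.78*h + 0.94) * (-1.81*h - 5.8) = 1.267*h^5 - 7.5783*h^4 - 47.2128*h^3 - 24.9422*h^2 + 20.2226*h - 5.452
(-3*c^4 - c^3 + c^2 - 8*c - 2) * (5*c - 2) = -15*c^5 + c^4 + 7*c^3 - 42*c^2 + 6*c + 4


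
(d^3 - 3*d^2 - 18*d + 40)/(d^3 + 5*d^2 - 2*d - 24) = (d - 5)/(d + 3)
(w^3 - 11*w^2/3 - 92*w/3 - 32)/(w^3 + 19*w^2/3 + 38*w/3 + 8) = (w - 8)/(w + 2)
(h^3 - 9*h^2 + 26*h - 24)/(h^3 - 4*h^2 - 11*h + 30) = (h^2 - 7*h + 12)/(h^2 - 2*h - 15)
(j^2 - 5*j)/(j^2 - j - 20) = j/(j + 4)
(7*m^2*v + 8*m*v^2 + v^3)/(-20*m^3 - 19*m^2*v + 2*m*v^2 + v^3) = v*(7*m + v)/(-20*m^2 + m*v + v^2)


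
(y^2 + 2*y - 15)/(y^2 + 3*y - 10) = (y - 3)/(y - 2)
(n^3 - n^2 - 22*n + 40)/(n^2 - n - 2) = (n^2 + n - 20)/(n + 1)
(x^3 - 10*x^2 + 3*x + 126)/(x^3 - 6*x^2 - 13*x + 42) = (x - 6)/(x - 2)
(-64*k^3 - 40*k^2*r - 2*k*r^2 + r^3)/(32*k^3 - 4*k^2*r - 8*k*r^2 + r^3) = (4*k + r)/(-2*k + r)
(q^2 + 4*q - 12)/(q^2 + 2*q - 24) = (q - 2)/(q - 4)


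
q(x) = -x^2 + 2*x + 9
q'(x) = 2 - 2*x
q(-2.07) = 0.58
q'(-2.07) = 6.14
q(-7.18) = -56.91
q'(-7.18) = 16.36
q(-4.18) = -16.83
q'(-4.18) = 10.36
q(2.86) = 6.54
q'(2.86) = -3.72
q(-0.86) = 6.54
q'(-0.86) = 3.72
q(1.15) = 9.98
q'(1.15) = -0.30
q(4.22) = -0.37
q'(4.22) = -6.44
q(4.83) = -4.67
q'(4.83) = -7.66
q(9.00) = -54.00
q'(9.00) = -16.00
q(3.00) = 6.00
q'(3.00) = -4.00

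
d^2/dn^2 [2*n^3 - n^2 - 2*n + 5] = 12*n - 2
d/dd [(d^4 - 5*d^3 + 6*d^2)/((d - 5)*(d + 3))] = d*(2*d^4 - 11*d^3 - 40*d^2 + 213*d - 180)/(d^4 - 4*d^3 - 26*d^2 + 60*d + 225)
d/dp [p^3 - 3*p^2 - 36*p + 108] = 3*p^2 - 6*p - 36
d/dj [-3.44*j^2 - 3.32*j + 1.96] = -6.88*j - 3.32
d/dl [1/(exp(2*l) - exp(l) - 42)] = (1 - 2*exp(l))*exp(l)/(-exp(2*l) + exp(l) + 42)^2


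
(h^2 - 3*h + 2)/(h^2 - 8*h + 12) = (h - 1)/(h - 6)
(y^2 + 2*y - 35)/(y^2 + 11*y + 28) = (y - 5)/(y + 4)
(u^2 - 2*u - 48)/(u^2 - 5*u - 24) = (u + 6)/(u + 3)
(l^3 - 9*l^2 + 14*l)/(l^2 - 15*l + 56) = l*(l - 2)/(l - 8)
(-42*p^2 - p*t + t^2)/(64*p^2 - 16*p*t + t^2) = (-42*p^2 - p*t + t^2)/(64*p^2 - 16*p*t + t^2)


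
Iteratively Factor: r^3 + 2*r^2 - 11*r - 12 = (r - 3)*(r^2 + 5*r + 4) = (r - 3)*(r + 1)*(r + 4)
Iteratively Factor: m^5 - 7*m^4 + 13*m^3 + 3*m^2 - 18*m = (m - 3)*(m^4 - 4*m^3 + m^2 + 6*m) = (m - 3)*(m - 2)*(m^3 - 2*m^2 - 3*m) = (m - 3)^2*(m - 2)*(m^2 + m) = m*(m - 3)^2*(m - 2)*(m + 1)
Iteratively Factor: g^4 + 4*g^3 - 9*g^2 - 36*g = (g + 4)*(g^3 - 9*g) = (g + 3)*(g + 4)*(g^2 - 3*g) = (g - 3)*(g + 3)*(g + 4)*(g)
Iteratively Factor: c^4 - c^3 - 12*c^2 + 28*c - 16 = (c + 4)*(c^3 - 5*c^2 + 8*c - 4) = (c - 2)*(c + 4)*(c^2 - 3*c + 2) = (c - 2)*(c - 1)*(c + 4)*(c - 2)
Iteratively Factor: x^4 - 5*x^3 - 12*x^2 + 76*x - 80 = (x - 2)*(x^3 - 3*x^2 - 18*x + 40) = (x - 2)^2*(x^2 - x - 20) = (x - 2)^2*(x + 4)*(x - 5)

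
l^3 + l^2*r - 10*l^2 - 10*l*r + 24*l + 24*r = (l - 6)*(l - 4)*(l + r)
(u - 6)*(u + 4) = u^2 - 2*u - 24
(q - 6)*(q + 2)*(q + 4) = q^3 - 28*q - 48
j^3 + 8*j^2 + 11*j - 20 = (j - 1)*(j + 4)*(j + 5)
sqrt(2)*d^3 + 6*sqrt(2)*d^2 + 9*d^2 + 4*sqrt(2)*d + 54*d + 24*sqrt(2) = (d + 6)*(d + 4*sqrt(2))*(sqrt(2)*d + 1)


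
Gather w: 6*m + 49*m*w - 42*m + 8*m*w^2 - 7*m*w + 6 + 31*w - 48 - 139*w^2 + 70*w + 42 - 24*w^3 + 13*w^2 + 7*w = -36*m - 24*w^3 + w^2*(8*m - 126) + w*(42*m + 108)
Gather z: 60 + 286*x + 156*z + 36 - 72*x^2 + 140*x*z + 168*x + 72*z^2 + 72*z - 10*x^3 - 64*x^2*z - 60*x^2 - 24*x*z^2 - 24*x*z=-10*x^3 - 132*x^2 + 454*x + z^2*(72 - 24*x) + z*(-64*x^2 + 116*x + 228) + 96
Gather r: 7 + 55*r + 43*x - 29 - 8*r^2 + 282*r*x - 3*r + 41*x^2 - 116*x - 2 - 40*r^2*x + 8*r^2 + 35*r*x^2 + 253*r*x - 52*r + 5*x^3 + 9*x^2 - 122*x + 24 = -40*r^2*x + r*(35*x^2 + 535*x) + 5*x^3 + 50*x^2 - 195*x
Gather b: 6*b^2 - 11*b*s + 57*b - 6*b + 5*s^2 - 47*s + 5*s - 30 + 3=6*b^2 + b*(51 - 11*s) + 5*s^2 - 42*s - 27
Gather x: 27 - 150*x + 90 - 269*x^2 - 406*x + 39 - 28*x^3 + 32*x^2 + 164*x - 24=-28*x^3 - 237*x^2 - 392*x + 132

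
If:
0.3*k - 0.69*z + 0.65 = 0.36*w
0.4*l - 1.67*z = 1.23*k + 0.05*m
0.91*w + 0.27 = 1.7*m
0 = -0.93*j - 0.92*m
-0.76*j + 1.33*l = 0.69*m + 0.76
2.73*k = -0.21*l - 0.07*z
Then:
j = -0.96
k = -0.04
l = 0.53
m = 0.97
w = 1.52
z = 0.13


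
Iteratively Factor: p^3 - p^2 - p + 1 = (p - 1)*(p^2 - 1) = (p - 1)^2*(p + 1)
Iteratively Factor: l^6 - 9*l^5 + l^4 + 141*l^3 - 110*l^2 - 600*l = (l + 3)*(l^5 - 12*l^4 + 37*l^3 + 30*l^2 - 200*l) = (l - 5)*(l + 3)*(l^4 - 7*l^3 + 2*l^2 + 40*l) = l*(l - 5)*(l + 3)*(l^3 - 7*l^2 + 2*l + 40) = l*(l - 5)*(l + 2)*(l + 3)*(l^2 - 9*l + 20) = l*(l - 5)*(l - 4)*(l + 2)*(l + 3)*(l - 5)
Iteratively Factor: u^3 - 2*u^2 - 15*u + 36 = (u - 3)*(u^2 + u - 12) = (u - 3)^2*(u + 4)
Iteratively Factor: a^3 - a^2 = (a)*(a^2 - a) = a^2*(a - 1)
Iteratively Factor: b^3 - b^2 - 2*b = (b)*(b^2 - b - 2) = b*(b - 2)*(b + 1)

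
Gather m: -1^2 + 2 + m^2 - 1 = m^2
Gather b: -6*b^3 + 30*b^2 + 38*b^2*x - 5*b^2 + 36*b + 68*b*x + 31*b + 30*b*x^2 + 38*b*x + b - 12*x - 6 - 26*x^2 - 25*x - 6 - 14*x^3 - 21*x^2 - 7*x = -6*b^3 + b^2*(38*x + 25) + b*(30*x^2 + 106*x + 68) - 14*x^3 - 47*x^2 - 44*x - 12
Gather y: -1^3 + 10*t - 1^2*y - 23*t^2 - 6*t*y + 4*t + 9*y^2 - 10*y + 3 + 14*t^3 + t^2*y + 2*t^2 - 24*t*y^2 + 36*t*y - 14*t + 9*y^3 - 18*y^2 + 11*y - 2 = 14*t^3 - 21*t^2 + 9*y^3 + y^2*(-24*t - 9) + y*(t^2 + 30*t)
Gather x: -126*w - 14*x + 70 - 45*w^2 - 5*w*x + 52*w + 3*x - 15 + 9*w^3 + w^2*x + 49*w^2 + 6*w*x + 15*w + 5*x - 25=9*w^3 + 4*w^2 - 59*w + x*(w^2 + w - 6) + 30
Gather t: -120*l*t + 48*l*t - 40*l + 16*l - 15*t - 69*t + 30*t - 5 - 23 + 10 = -24*l + t*(-72*l - 54) - 18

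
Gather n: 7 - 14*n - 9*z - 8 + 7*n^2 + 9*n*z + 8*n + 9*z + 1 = 7*n^2 + n*(9*z - 6)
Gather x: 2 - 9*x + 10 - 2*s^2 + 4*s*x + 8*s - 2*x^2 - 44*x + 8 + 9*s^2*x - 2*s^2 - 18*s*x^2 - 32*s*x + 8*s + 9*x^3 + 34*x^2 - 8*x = -4*s^2 + 16*s + 9*x^3 + x^2*(32 - 18*s) + x*(9*s^2 - 28*s - 61) + 20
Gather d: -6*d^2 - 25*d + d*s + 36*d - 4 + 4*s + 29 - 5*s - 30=-6*d^2 + d*(s + 11) - s - 5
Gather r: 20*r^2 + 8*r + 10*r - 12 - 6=20*r^2 + 18*r - 18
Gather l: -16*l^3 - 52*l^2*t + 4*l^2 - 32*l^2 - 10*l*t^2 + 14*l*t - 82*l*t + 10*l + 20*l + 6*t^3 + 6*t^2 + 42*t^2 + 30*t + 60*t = -16*l^3 + l^2*(-52*t - 28) + l*(-10*t^2 - 68*t + 30) + 6*t^3 + 48*t^2 + 90*t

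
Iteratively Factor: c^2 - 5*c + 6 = (c - 3)*(c - 2)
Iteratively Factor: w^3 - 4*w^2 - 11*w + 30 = (w - 5)*(w^2 + w - 6) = (w - 5)*(w - 2)*(w + 3)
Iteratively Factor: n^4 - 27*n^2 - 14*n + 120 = (n - 2)*(n^3 + 2*n^2 - 23*n - 60) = (n - 2)*(n + 4)*(n^2 - 2*n - 15) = (n - 5)*(n - 2)*(n + 4)*(n + 3)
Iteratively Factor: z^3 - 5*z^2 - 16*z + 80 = (z - 4)*(z^2 - z - 20) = (z - 4)*(z + 4)*(z - 5)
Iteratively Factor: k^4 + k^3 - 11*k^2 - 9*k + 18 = (k + 2)*(k^3 - k^2 - 9*k + 9) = (k - 1)*(k + 2)*(k^2 - 9) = (k - 3)*(k - 1)*(k + 2)*(k + 3)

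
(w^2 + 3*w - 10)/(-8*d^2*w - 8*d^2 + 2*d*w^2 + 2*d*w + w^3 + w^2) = (w^2 + 3*w - 10)/(-8*d^2*w - 8*d^2 + 2*d*w^2 + 2*d*w + w^3 + w^2)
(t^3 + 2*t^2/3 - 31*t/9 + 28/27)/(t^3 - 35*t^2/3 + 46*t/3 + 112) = (9*t^2 - 15*t + 4)/(9*(t^2 - 14*t + 48))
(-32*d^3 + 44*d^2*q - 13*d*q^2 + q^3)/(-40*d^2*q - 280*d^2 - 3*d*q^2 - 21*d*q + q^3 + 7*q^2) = (4*d^2 - 5*d*q + q^2)/(5*d*q + 35*d + q^2 + 7*q)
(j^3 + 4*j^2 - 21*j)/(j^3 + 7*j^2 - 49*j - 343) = j*(j - 3)/(j^2 - 49)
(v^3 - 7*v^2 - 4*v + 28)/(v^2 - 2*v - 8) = (v^2 - 9*v + 14)/(v - 4)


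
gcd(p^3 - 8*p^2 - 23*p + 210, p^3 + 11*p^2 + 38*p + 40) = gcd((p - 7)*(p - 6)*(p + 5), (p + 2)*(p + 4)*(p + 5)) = p + 5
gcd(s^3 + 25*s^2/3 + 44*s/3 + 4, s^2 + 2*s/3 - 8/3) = s + 2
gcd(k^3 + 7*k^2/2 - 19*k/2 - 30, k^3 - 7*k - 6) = k - 3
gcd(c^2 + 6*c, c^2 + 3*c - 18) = c + 6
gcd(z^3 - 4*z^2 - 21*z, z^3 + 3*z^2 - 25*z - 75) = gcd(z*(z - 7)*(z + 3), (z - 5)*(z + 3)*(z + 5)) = z + 3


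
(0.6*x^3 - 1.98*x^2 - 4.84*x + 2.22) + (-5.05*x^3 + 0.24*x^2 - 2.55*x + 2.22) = -4.45*x^3 - 1.74*x^2 - 7.39*x + 4.44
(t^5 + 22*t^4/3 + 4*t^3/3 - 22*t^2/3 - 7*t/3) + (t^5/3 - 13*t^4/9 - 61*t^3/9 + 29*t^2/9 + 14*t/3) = 4*t^5/3 + 53*t^4/9 - 49*t^3/9 - 37*t^2/9 + 7*t/3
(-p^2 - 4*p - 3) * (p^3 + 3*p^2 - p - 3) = -p^5 - 7*p^4 - 14*p^3 - 2*p^2 + 15*p + 9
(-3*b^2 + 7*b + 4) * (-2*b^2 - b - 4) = 6*b^4 - 11*b^3 - 3*b^2 - 32*b - 16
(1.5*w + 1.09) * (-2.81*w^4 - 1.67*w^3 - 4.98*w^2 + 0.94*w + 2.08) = -4.215*w^5 - 5.5679*w^4 - 9.2903*w^3 - 4.0182*w^2 + 4.1446*w + 2.2672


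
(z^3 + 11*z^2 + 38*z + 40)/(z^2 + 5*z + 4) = (z^2 + 7*z + 10)/(z + 1)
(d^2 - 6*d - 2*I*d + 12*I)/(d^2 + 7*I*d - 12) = (d^2 - 6*d - 2*I*d + 12*I)/(d^2 + 7*I*d - 12)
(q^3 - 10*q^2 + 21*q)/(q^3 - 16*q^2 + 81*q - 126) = q/(q - 6)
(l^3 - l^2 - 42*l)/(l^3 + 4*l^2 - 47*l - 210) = l/(l + 5)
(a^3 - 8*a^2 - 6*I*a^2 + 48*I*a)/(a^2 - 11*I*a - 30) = a*(a - 8)/(a - 5*I)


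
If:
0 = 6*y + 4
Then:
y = -2/3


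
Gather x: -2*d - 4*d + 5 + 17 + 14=36 - 6*d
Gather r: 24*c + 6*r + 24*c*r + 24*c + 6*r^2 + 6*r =48*c + 6*r^2 + r*(24*c + 12)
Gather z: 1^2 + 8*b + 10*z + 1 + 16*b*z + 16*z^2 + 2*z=8*b + 16*z^2 + z*(16*b + 12) + 2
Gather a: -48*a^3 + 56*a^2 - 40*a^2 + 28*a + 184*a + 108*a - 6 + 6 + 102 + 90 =-48*a^3 + 16*a^2 + 320*a + 192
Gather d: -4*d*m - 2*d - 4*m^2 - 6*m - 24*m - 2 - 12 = d*(-4*m - 2) - 4*m^2 - 30*m - 14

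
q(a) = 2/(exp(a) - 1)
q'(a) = -2*exp(a)/(exp(a) - 1)^2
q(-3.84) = -2.04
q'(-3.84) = -0.04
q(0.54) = 2.79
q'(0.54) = -6.69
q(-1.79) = -2.40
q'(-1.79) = -0.48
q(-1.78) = -2.41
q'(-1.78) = -0.49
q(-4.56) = -2.02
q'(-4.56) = -0.02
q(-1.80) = -2.40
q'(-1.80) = -0.47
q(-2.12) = -2.27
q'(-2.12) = -0.31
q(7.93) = 0.00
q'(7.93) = -0.00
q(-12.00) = -2.00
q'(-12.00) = 0.00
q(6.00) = 0.00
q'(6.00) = 0.00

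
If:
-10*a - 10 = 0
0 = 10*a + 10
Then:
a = -1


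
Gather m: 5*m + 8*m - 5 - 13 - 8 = 13*m - 26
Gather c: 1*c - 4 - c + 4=0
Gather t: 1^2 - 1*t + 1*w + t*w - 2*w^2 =t*(w - 1) - 2*w^2 + w + 1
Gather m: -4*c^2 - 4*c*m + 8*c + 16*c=-4*c^2 - 4*c*m + 24*c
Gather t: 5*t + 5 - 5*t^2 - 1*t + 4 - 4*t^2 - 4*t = 9 - 9*t^2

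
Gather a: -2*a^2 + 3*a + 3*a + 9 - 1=-2*a^2 + 6*a + 8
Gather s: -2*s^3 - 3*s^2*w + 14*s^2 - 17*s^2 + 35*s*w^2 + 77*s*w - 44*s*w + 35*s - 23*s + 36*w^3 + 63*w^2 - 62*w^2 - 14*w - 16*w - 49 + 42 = -2*s^3 + s^2*(-3*w - 3) + s*(35*w^2 + 33*w + 12) + 36*w^3 + w^2 - 30*w - 7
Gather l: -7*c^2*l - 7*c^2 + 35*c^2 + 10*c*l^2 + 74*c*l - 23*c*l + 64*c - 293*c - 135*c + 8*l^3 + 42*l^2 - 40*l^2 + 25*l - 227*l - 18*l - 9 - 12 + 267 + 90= 28*c^2 - 364*c + 8*l^3 + l^2*(10*c + 2) + l*(-7*c^2 + 51*c - 220) + 336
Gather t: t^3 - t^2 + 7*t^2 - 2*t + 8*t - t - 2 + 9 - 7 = t^3 + 6*t^2 + 5*t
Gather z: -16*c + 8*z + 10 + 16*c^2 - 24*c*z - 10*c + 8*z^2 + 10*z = 16*c^2 - 26*c + 8*z^2 + z*(18 - 24*c) + 10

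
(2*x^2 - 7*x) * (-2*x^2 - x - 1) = -4*x^4 + 12*x^3 + 5*x^2 + 7*x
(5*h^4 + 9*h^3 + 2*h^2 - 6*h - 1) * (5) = 25*h^4 + 45*h^3 + 10*h^2 - 30*h - 5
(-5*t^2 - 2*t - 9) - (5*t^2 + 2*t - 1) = -10*t^2 - 4*t - 8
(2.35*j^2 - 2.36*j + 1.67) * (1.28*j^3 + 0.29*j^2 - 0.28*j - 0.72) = 3.008*j^5 - 2.3393*j^4 + 0.7952*j^3 - 0.5469*j^2 + 1.2316*j - 1.2024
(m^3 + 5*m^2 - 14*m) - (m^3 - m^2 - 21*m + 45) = 6*m^2 + 7*m - 45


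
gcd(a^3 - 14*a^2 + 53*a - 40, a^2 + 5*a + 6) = 1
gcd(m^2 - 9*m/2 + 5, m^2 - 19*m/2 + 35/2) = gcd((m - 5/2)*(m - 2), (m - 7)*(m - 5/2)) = m - 5/2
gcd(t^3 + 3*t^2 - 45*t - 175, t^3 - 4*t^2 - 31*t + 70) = t^2 - 2*t - 35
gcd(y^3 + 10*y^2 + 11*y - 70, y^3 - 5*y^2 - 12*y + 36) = y - 2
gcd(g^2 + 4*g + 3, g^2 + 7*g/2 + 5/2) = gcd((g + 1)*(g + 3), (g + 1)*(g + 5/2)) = g + 1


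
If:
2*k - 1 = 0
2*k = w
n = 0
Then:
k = 1/2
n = 0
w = 1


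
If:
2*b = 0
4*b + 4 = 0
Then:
No Solution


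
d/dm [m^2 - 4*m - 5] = 2*m - 4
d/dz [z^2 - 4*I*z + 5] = 2*z - 4*I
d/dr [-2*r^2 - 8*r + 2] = -4*r - 8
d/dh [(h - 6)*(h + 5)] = 2*h - 1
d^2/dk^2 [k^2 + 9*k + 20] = 2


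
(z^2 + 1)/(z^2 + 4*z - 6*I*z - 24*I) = (z^2 + 1)/(z^2 + z*(4 - 6*I) - 24*I)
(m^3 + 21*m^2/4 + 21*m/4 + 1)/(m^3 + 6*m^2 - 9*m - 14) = (m^2 + 17*m/4 + 1)/(m^2 + 5*m - 14)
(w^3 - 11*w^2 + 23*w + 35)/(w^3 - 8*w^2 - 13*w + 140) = (w + 1)/(w + 4)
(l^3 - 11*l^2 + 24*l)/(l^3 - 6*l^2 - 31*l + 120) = l/(l + 5)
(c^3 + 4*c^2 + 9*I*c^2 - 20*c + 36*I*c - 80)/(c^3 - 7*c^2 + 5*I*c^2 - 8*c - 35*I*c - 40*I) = (c^2 + 4*c*(1 + I) + 16*I)/(c^2 - 7*c - 8)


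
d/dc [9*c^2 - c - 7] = 18*c - 1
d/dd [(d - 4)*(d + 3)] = 2*d - 1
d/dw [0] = 0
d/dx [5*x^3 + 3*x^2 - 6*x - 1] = 15*x^2 + 6*x - 6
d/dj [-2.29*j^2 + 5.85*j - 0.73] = 5.85 - 4.58*j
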